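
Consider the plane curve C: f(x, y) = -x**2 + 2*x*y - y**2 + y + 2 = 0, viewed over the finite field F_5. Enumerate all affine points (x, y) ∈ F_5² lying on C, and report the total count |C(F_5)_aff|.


Affine F_5-points: {(0, 2), (0, 4), (3, 3), (3, 4), (4, 2)}; count = 5.

For each of the 25 pairs (x, y) ∈ F_5², evaluate f(x, y) mod 5. Record the zeros.
  x = 0: [0↦2, 1↦2, 2↦0, 3↦1, 4↦0]  zeros at y ∈ {2, 4}
  x = 1: [0↦1, 1↦3, 2↦3, 3↦1, 4↦2]  zeros at y ∈ ∅
  x = 2: [0↦3, 1↦2, 2↦4, 3↦4, 4↦2]  zeros at y ∈ ∅
  x = 3: [0↦3, 1↦4, 2↦3, 3↦0, 4↦0]  zeros at y ∈ {3, 4}
  x = 4: [0↦1, 1↦4, 2↦0, 3↦4, 4↦1]  zeros at y ∈ {2}
Collecting zeros: affine points = {(0, 2), (0, 4), (3, 3), (3, 4), (4, 2)}.
Total count |C(F_5)_aff| = 5.


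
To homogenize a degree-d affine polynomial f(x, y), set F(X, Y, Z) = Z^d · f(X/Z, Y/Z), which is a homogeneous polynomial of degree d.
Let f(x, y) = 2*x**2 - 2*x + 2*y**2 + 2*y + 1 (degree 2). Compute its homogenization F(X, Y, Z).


F(X, Y, Z) = 2*X**2 - 2*X*Z + 2*Y**2 + 2*Y*Z + Z**2

deg(f) = 2.
Substitute x = X/Z, y = Y/Z into f, then multiply by Z^2.
  monomial 2·x^2·y^0 ↦ 2·X^2·Y^0·Z^0.
  monomial -2·x^1·y^0 ↦ -2·X^1·Y^0·Z^1.
  monomial 2·x^0·y^2 ↦ 2·X^0·Y^2·Z^0.
  monomial 2·x^0·y^1 ↦ 2·X^0·Y^1·Z^1.
  monomial 1·x^0·y^0 ↦ 1·X^0·Y^0·Z^2.
Collecting: F(X, Y, Z) = 2*X**2 - 2*X*Z + 2*Y**2 + 2*Y*Z + Z**2.


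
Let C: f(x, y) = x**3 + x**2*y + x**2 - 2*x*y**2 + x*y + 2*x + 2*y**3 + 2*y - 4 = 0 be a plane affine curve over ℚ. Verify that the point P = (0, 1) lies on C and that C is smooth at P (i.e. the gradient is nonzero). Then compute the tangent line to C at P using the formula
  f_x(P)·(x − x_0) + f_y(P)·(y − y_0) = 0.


Tangent line at P: x + 8*y - 8 = 0.

Step 1: f(0, 1) = 0, so P lies on C.
Step 2: partial derivatives
  f_x(x, y) = 3*x**2 + 2*x*y + 2*x - 2*y**2 + y + 2, f_y(x, y) = x**2 - 4*x*y + x + 6*y**2 + 2.
  f_x(P) = 1, f_y(P) = 8 (gradient nonzero, so P is smooth).
Step 3: tangent line at P: 1·(x − 0) + 8·(y − 1) = 0.
Expanding: x + 8*y - 8 = 0.


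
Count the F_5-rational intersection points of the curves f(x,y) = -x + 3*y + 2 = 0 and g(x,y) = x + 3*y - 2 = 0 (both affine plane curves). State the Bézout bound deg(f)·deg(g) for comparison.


Common zeros: {(2, 0)}; count = 1; Bézout bound = 1.

deg(f) = 1, deg(g) = 1, so Bézout bound = 1.
Scan x ∈ F_5. For each x, list the y ∈ F_5 with f(x, y) ≡ 0 and those with g(x, y) ≡ 0 (mod 5); the common zeros in that column are the intersection.
  x = 0: f ≡ 0 at y ∈ {1}; g ≡ 0 at y ∈ {4}; common: ∅.
  x = 1: f ≡ 0 at y ∈ {3}; g ≡ 0 at y ∈ {2}; common: ∅.
  x = 2: f ≡ 0 at y ∈ {0}; g ≡ 0 at y ∈ {0}; common: {0}.
  x = 3: f ≡ 0 at y ∈ {2}; g ≡ 0 at y ∈ {3}; common: ∅.
  x = 4: f ≡ 0 at y ∈ {4}; g ≡ 0 at y ∈ {1}; common: ∅.
Collecting: common zeros = {(2, 0)}, so the count is 1.
Comparison with the Bézout bound: 1 ≤ 1 = deg(f)·deg(g), as expected for curves with no common component (the bound is attained).


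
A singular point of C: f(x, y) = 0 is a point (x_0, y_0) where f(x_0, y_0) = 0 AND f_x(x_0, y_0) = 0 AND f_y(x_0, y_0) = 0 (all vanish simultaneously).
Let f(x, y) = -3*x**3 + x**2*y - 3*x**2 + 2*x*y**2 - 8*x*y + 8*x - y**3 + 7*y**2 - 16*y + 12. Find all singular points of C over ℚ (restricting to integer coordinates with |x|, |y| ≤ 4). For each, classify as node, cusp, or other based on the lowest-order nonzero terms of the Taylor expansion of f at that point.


Singular points: {(0, 2)}; classification: node.

Compute partial derivatives:
  f_x = -9*x**2 + 2*x*y - 6*x + 2*y**2 - 8*y + 8.
  f_y = x**2 + 4*x*y - 8*x - 3*y**2 + 14*y - 16.
Scan x_0 ∈ {−4, ..., 4}. For each x_0, f_y(x_0, y) is a polynomial in y; find its integer roots y ∈ {−4, ..., 4}, then test f_x and f at those candidates.
  x = -4: f_y(-4, y) = -3*y**2 - 2*y + 32; no integer root y with |y| ≤ 4.
  x = -3: f_y(-3, y) = -3*y**2 + 2*y + 17; no integer root y with |y| ≤ 4.
  x = -2: f_y(-2, y) = -3*y**2 + 6*y + 4; no integer root y with |y| ≤ 4.
  x = -1: f_y(-1, y) = -3*y**2 + 10*y - 7; vanishes at y ∈ {1}. (-1, 1): f_x = -3 ≠ 0.
  x = 0: f_y(0, y) = -3*y**2 + 14*y - 16; vanishes at y ∈ {2}. (0, 2): f_x = 0, f = 0 — SINGULAR.
  x = 1: f_y(1, y) = -3*y**2 + 18*y - 23; no integer root y with |y| ≤ 4.
  x = 2: f_y(2, y) = -3*y**2 + 22*y - 28; no integer root y with |y| ≤ 4.
  x = 3: f_y(3, y) = -3*y**2 + 26*y - 31; no integer root y with |y| ≤ 4.
  x = 4: f_y(4, y) = -3*y**2 + 30*y - 32; no integer root y with |y| ≤ 4.
Only singular point on the grid: (0, 2).
Classify: substitute x = 0 + u, y = 2 + v and expand: f = -3*u**3 + u**2*v - u**2 + 2*u*v**2 - v**3 + v**2.
No constant or linear terms (consistent with a singular point). Quadratic part: -u**2 + v**2. Cubic part: -3*u**3 + u**2*v + 2*u*v**2 - v**3.
The quadratic part v**2 - u**2 = (v − u)(v + u) splits into two distinct linear factors, so there are two distinct tangent lines y − 2 = ±(x − 0) — this is a node (ordinary double point).
Classification: node.


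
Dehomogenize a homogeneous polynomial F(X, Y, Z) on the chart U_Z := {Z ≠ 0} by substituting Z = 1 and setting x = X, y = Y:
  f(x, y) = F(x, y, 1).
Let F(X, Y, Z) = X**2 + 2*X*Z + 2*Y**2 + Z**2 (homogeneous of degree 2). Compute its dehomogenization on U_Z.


f(x, y) = x**2 + 2*x + 2*y**2 + 1

On U_Z we set Z = 1. Each monomial c·X^i·Y^j·Z^k in F becomes c·x^i·y^j·1^k = c·x^i·y^j.
Substituting Z = 1: F(X, Y, 1) = x**2 + 2*x + 2*y**2 + 1.
Note: deg(f) ≤ deg(F) = 2; strict inequality happens when F is divisible by Z (lost terms).


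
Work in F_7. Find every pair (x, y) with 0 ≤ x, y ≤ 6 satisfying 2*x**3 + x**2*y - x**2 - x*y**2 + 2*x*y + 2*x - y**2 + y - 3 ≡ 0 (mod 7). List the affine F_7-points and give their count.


Affine F_7-points: {(1, 0), (1, 2), (3, 5), (3, 6), (4, 2), (4, 3), (5, 2), (5, 4)}; count = 8.

For each of the 49 pairs (x, y) ∈ F_7², evaluate f(x, y) mod 7. Record the zeros.
  x = 0: [0↦4, 1↦4, 2↦2, 3↦5, 4↦6, 5↦5, 6↦2]  zeros at y ∈ ∅
  x = 1: [0↦0, 1↦2, 2↦0, 3↦1, 4↦5, 5↦5, 6↦1]  zeros at y ∈ {0, 2}
  x = 2: [0↦6, 1↦5, 2↦5, 3↦6, 4↦1, 5↦4, 6↦1]  zeros at y ∈ ∅
  x = 3: [0↦6, 1↦4, 2↦1, 3↦4, 4↦6, 5↦0, 6↦0]  zeros at y ∈ {5, 6}
  x = 4: [0↦5, 1↦4, 2↦0, 3↦0, 4↦4, 5↦5, 6↦3]  zeros at y ∈ {2, 3}
  x = 5: [0↦1, 1↦3, 2↦0, 3↦6, 4↦0, 5↦3, 6↦1]  zeros at y ∈ {2, 4}
  x = 6: [0↦6, 1↦6, 2↦6, 3↦6, 4↦6, 5↦6, 6↦6]  zeros at y ∈ ∅
Collecting zeros: affine points = {(1, 0), (1, 2), (3, 5), (3, 6), (4, 2), (4, 3), (5, 2), (5, 4)}.
Total count |C(F_7)_aff| = 8.


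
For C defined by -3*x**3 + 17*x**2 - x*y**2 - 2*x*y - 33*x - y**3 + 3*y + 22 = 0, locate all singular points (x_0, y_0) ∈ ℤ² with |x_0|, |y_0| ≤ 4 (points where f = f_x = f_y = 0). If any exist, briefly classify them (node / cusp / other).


Singular points: {(2, -1)}; classification: node.

Compute partial derivatives:
  f_x = -9*x**2 + 34*x - y**2 - 2*y - 33.
  f_y = -2*x*y - 2*x - 3*y**2 + 3.
Scan x_0 ∈ {−4, ..., 4}. For each x_0, f_y(x_0, y) is a polynomial in y; find its integer roots y ∈ {−4, ..., 4}, then test f_x and f at those candidates.
  x = -4: f_y(-4, y) = -3*y**2 + 8*y + 11; vanishes at y ∈ {-1}. (-4, -1): f_x = -312 ≠ 0.
  x = -3: f_y(-3, y) = -3*y**2 + 6*y + 9; vanishes at y ∈ {-1, 3}. (-3, -1): f_x = -215 ≠ 0; (-3, 3): f_x = -231 ≠ 0.
  x = -2: f_y(-2, y) = -3*y**2 + 4*y + 7; vanishes at y ∈ {-1}. (-2, -1): f_x = -136 ≠ 0.
  x = -1: f_y(-1, y) = -3*y**2 + 2*y + 5; vanishes at y ∈ {-1}. (-1, -1): f_x = -75 ≠ 0.
  x = 0: f_y(0, y) = 3 - 3*y**2; vanishes at y ∈ {-1, 1}. (0, -1): f_x = -32 ≠ 0; (0, 1): f_x = -36 ≠ 0.
  x = 1: f_y(1, y) = -3*y**2 - 2*y + 1; vanishes at y ∈ {-1}. (1, -1): f_x = -7 ≠ 0.
  x = 2: f_y(2, y) = -3*y**2 - 4*y - 1; vanishes at y ∈ {-1}. (2, -1): f_x = 0, f = 0 — SINGULAR.
  x = 3: f_y(3, y) = -3*y**2 - 6*y - 3; vanishes at y ∈ {-1}. (3, -1): f_x = -11 ≠ 0.
  x = 4: f_y(4, y) = -3*y**2 - 8*y - 5; vanishes at y ∈ {-1}. (4, -1): f_x = -40 ≠ 0.
Only singular point on the grid: (2, -1).
Classify: substitute x = 2 + u, y = -1 + v and expand: f = -3*u**3 - u**2 - u*v**2 - v**3 + v**2.
No constant or linear terms (consistent with a singular point). Quadratic part: -u**2 + v**2. Cubic part: -3*u**3 - u*v**2 - v**3.
The quadratic part v**2 - u**2 = (v − u)(v + u) splits into two distinct linear factors, so there are two distinct tangent lines y − -1 = ±(x − 2) — this is a node (ordinary double point).
Classification: node.


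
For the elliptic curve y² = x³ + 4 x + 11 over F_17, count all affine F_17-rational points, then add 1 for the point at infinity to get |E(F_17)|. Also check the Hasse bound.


Affine points = {(1, 4), (1, 13), (3, 4), (3, 13), (6, 8), (6, 9), (7, 5), (7, 12), (11, 3), (11, 14), (12, 6), (12, 11), (13, 4), (13, 13)}; affine count = 14; |E(F_17)| = 15.

Discriminant check: Δ ∝ 4a³ + 27b² = 4·4³ + 27·11² = 4·64 + 27·121 ≡ 4 (mod 17). Nonzero ⇒ E is nonsingular.
For each x ∈ F_17, compute rhs = x³ + 4·x + 11 mod 17, then count y ∈ F_17 with y² ≡ rhs.
  x = 0: rhs = 11, matching y values: none (0 points).
  x = 1: rhs = 16, matching y values: 4, 13 (2 points).
  x = 2: rhs = 10, matching y values: none (0 points).
  x = 3: rhs = 16, matching y values: 4, 13 (2 points).
  x = 4: rhs = 6, matching y values: none (0 points).
  x = 5: rhs = 3, matching y values: none (0 points).
  x = 6: rhs = 13, matching y values: 8, 9 (2 points).
  x = 7: rhs = 8, matching y values: 5, 12 (2 points).
  x = 8: rhs = 11, matching y values: none (0 points).
  x = 9: rhs = 11, matching y values: none (0 points).
  x = 10: rhs = 14, matching y values: none (0 points).
  x = 11: rhs = 9, matching y values: 3, 14 (2 points).
  x = 12: rhs = 2, matching y values: 6, 11 (2 points).
  x = 13: rhs = 16, matching y values: 4, 13 (2 points).
  x = 14: rhs = 6, matching y values: none (0 points).
  x = 15: rhs = 12, matching y values: none (0 points).
  x = 16: rhs = 6, matching y values: none (0 points).
Total affine count: 14.
Full point count |E(F_17)| = 14 + 1 = 15.
Hasse bound: |15 − (17+1)| = |-3| = 3 ≤ 2√17 ≈ 8.2462 ✓.


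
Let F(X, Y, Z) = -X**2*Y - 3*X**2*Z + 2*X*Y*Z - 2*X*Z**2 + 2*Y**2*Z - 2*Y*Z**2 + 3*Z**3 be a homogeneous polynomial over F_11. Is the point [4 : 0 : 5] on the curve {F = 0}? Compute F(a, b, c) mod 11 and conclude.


F(4,0,5) ≡ 1 (mod 11); P is NOT on the curve.

Evaluate F(4, 0, 5) term-by-term (mod 11).
  -X**2*Y ↦ -1·16·0·1 = 0
  -3*X**2*Z ↦ -3·16·1·5 = -240
  2*X*Y*Z ↦ 2·4·0·5 = 0
  -2*X*Z**2 ↦ -2·4·1·25 = -200
  2*Y**2*Z ↦ 2·1·0·5 = 0
  -2*Y*Z**2 ↦ -2·1·0·25 = 0
  3*Z**3 ↦ 3·1·1·125 = 375
Sum: F(4, 0, 5) = (0) + (-240) + (0) + (-200) + (0) + (0) + (375) = -65.
Reducing mod 11: -65 ≡ 1 (mod 11).
Since F(a, b, c) ≡ 1 ≠ 0 (mod 11), P does NOT lie on the curve.


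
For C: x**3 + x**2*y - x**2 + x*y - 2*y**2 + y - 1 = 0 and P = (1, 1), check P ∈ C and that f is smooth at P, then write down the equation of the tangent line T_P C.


Tangent line at P: 4*x - y - 3 = 0.

Step 1: f(1, 1) = 0, so P lies on C.
Step 2: partial derivatives
  f_x(x, y) = 3*x**2 + 2*x*y - 2*x + y, f_y(x, y) = x**2 + x - 4*y + 1.
  f_x(P) = 4, f_y(P) = -1 (gradient nonzero, so P is smooth).
Step 3: tangent line at P: 4·(x − 1) + -1·(y − 1) = 0.
Expanding: 4*x - y - 3 = 0.


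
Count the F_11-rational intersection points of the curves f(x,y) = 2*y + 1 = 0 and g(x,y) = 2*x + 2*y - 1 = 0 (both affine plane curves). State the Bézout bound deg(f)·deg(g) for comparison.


Common zeros: {(1, 5)}; count = 1; Bézout bound = 1.

deg(f) = 1, deg(g) = 1, so Bézout bound = 1.
Scan x ∈ F_11. For each x, list the y ∈ F_11 with f(x, y) ≡ 0 and those with g(x, y) ≡ 0 (mod 11); the common zeros in that column are the intersection.
  x = 0: f ≡ 0 at y ∈ {5}; g ≡ 0 at y ∈ {6}; common: ∅.
  x = 1: f ≡ 0 at y ∈ {5}; g ≡ 0 at y ∈ {5}; common: {5}.
  x = 2: f ≡ 0 at y ∈ {5}; g ≡ 0 at y ∈ {4}; common: ∅.
  x = 3: f ≡ 0 at y ∈ {5}; g ≡ 0 at y ∈ {3}; common: ∅.
  x = 4: f ≡ 0 at y ∈ {5}; g ≡ 0 at y ∈ {2}; common: ∅.
  x = 5: f ≡ 0 at y ∈ {5}; g ≡ 0 at y ∈ {1}; common: ∅.
  x = 6: f ≡ 0 at y ∈ {5}; g ≡ 0 at y ∈ {0}; common: ∅.
  x = 7: f ≡ 0 at y ∈ {5}; g ≡ 0 at y ∈ {10}; common: ∅.
  x = 8: f ≡ 0 at y ∈ {5}; g ≡ 0 at y ∈ {9}; common: ∅.
  x = 9: f ≡ 0 at y ∈ {5}; g ≡ 0 at y ∈ {8}; common: ∅.
  x = 10: f ≡ 0 at y ∈ {5}; g ≡ 0 at y ∈ {7}; common: ∅.
Collecting: common zeros = {(1, 5)}, so the count is 1.
Comparison with the Bézout bound: 1 ≤ 1 = deg(f)·deg(g), as expected for curves with no common component (the bound is attained).


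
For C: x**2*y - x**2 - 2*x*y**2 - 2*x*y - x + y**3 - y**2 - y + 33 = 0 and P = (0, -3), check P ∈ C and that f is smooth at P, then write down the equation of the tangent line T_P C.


Tangent line at P: -13*x + 32*y + 96 = 0.

Step 1: f(0, -3) = 0, so P lies on C.
Step 2: partial derivatives
  f_x(x, y) = 2*x*y - 2*x - 2*y**2 - 2*y - 1, f_y(x, y) = x**2 - 4*x*y - 2*x + 3*y**2 - 2*y - 1.
  f_x(P) = -13, f_y(P) = 32 (gradient nonzero, so P is smooth).
Step 3: tangent line at P: -13·(x − 0) + 32·(y − -3) = 0.
Expanding: -13*x + 32*y + 96 = 0.


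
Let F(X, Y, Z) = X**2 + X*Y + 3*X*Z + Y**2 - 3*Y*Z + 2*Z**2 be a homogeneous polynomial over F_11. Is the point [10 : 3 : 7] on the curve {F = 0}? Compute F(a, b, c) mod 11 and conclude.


F(10,3,7) ≡ 10 (mod 11); P is NOT on the curve.

Evaluate F(10, 3, 7) term-by-term (mod 11).
  X**2 ↦ 1·100·1·1 = 100
  X*Y ↦ 1·10·3·1 = 30
  3*X*Z ↦ 3·10·1·7 = 210
  Y**2 ↦ 1·1·9·1 = 9
  -3*Y*Z ↦ -3·1·3·7 = -63
  2*Z**2 ↦ 2·1·1·49 = 98
Sum: F(10, 3, 7) = (100) + (30) + (210) + (9) + (-63) + (98) = 384.
Reducing mod 11: 384 ≡ 10 (mod 11).
Since F(a, b, c) ≡ 10 ≠ 0 (mod 11), P does NOT lie on the curve.


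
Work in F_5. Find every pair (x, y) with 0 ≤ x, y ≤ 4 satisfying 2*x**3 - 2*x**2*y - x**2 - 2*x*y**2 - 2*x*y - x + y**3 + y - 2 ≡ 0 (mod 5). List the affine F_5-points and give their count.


Affine F_5-points: {(0, 1), (3, 0), (4, 1)}; count = 3.

For each of the 25 pairs (x, y) ∈ F_5², evaluate f(x, y) mod 5. Record the zeros.
  x = 0: [0↦3, 1↦0, 2↦3, 3↦3, 4↦1]  zeros at y ∈ {1}
  x = 1: [0↦3, 1↦4, 2↦2, 3↦3, 4↦3]  zeros at y ∈ ∅
  x = 2: [0↦3, 1↦4, 2↦3, 3↦1, 4↦4]  zeros at y ∈ ∅
  x = 3: [0↦0, 1↦2, 2↦3, 3↦4, 4↦1]  zeros at y ∈ {0}
  x = 4: [0↦1, 1↦0, 2↦4, 3↦4, 4↦1]  zeros at y ∈ {1}
Collecting zeros: affine points = {(0, 1), (3, 0), (4, 1)}.
Total count |C(F_5)_aff| = 3.


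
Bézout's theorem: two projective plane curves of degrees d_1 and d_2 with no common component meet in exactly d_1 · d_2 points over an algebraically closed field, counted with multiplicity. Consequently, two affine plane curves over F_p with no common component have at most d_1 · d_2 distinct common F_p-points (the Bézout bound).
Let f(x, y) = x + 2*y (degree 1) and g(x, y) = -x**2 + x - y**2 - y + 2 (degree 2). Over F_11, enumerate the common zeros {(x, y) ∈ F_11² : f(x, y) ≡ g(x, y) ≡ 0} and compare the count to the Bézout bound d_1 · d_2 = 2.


Common zeros: {(2, 10), (8, 7)}; count = 2; Bézout bound = 2.

deg(f) = 1, deg(g) = 2, so Bézout bound = 2.
Scan x ∈ F_11. For each x, list the y ∈ F_11 with f(x, y) ≡ 0 and those with g(x, y) ≡ 0 (mod 11); the common zeros in that column are the intersection.
  x = 0: f ≡ 0 at y ∈ {0}; g ≡ 0 at y ∈ {1, 9}; common: ∅.
  x = 1: f ≡ 0 at y ∈ {5}; g ≡ 0 at y ∈ {1, 9}; common: ∅.
  x = 2: f ≡ 0 at y ∈ {10}; g ≡ 0 at y ∈ {0, 10}; common: {10}.
  x = 3: f ≡ 0 at y ∈ {4}; g ≡ 0 at y ∈ ∅; common: ∅.
  x = 4: f ≡ 0 at y ∈ {9}; g ≡ 0 at y ∈ {3, 7}; common: ∅.
  x = 5: f ≡ 0 at y ∈ {3}; g ≡ 0 at y ∈ ∅; common: ∅.
  x = 6: f ≡ 0 at y ∈ {8}; g ≡ 0 at y ∈ ∅; common: ∅.
  x = 7: f ≡ 0 at y ∈ {2}; g ≡ 0 at y ∈ ∅; common: ∅.
  x = 8: f ≡ 0 at y ∈ {7}; g ≡ 0 at y ∈ {3, 7}; common: {7}.
  x = 9: f ≡ 0 at y ∈ {1}; g ≡ 0 at y ∈ ∅; common: ∅.
  x = 10: f ≡ 0 at y ∈ {6}; g ≡ 0 at y ∈ {0, 10}; common: ∅.
Collecting: common zeros = {(2, 10), (8, 7)}, so the count is 2.
Comparison with the Bézout bound: 2 ≤ 2 = deg(f)·deg(g), as expected for curves with no common component (the bound is attained).


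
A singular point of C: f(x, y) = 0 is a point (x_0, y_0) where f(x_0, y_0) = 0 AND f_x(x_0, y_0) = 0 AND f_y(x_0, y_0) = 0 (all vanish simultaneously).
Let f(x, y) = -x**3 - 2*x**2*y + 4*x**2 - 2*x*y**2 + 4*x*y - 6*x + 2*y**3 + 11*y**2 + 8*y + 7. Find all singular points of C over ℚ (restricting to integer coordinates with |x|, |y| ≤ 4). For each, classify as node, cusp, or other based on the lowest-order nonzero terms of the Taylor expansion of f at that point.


Singular points: {(2, -1)}; classification: cusp.

Compute partial derivatives:
  f_x = -3*x**2 - 4*x*y + 8*x - 2*y**2 + 4*y - 6.
  f_y = -2*x**2 - 4*x*y + 4*x + 6*y**2 + 22*y + 8.
Scan x_0 ∈ {−4, ..., 4}. For each x_0, f_y(x_0, y) is a polynomial in y; find its integer roots y ∈ {−4, ..., 4}, then test f_x and f at those candidates.
  x = -4: f_y(-4, y) = 6*y**2 + 38*y - 40; no integer root y with |y| ≤ 4.
  x = -3: f_y(-3, y) = 6*y**2 + 34*y - 22; no integer root y with |y| ≤ 4.
  x = -2: f_y(-2, y) = 6*y**2 + 30*y - 8; no integer root y with |y| ≤ 4.
  x = -1: f_y(-1, y) = 6*y**2 + 26*y + 2; no integer root y with |y| ≤ 4.
  x = 0: f_y(0, y) = 6*y**2 + 22*y + 8; no integer root y with |y| ≤ 4.
  x = 1: f_y(1, y) = 6*y**2 + 18*y + 10; no integer root y with |y| ≤ 4.
  x = 2: f_y(2, y) = 6*y**2 + 14*y + 8; vanishes at y ∈ {-1}. (2, -1): f_x = 0, f = 0 — SINGULAR.
  x = 3: f_y(3, y) = 6*y**2 + 10*y + 2; no integer root y with |y| ≤ 4.
  x = 4: f_y(4, y) = 6*y**2 + 6*y - 8; no integer root y with |y| ≤ 4.
Only singular point on the grid: (2, -1).
Classify: substitute x = 2 + u, y = -1 + v and expand: f = -u**3 - 2*u**2*v - 2*u*v**2 + 2*v**3 + v**2.
No constant or linear terms (consistent with a singular point). Quadratic part: v**2. Cubic part: -u**3 - 2*u**2*v - 2*u*v**2 + 2*v**3.
The quadratic part v**2 is a perfect square, so there is a single (double) tangent line v = 0, i.e. y = -1. Restricting the cubic part to that line (v = 0) leaves -u**3 ≠ 0, so f is not divisible by v and the branch is v² ≈ u**3 to lowest order — this is a cusp.
Classification: cusp.


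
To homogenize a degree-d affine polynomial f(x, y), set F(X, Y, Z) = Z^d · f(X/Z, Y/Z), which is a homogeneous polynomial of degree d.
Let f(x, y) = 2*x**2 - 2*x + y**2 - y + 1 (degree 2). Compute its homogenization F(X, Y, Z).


F(X, Y, Z) = 2*X**2 - 2*X*Z + Y**2 - Y*Z + Z**2

deg(f) = 2.
Substitute x = X/Z, y = Y/Z into f, then multiply by Z^2.
  monomial 2·x^2·y^0 ↦ 2·X^2·Y^0·Z^0.
  monomial -2·x^1·y^0 ↦ -2·X^1·Y^0·Z^1.
  monomial 1·x^0·y^2 ↦ 1·X^0·Y^2·Z^0.
  monomial -1·x^0·y^1 ↦ -1·X^0·Y^1·Z^1.
  monomial 1·x^0·y^0 ↦ 1·X^0·Y^0·Z^2.
Collecting: F(X, Y, Z) = 2*X**2 - 2*X*Z + Y**2 - Y*Z + Z**2.


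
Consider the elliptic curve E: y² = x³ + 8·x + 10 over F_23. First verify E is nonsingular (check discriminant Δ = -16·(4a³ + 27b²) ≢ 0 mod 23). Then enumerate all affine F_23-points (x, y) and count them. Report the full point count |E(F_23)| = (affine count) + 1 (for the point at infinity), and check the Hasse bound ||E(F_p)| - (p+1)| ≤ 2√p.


Affine points = {(7, 8), (7, 15), (9, 11), (9, 12), (10, 3), (10, 20), (11, 7), (11, 16), (15, 3), (15, 20), (16, 5), (16, 18), (18, 11), (18, 12), (19, 11), (19, 12), (21, 3), (21, 20), (22, 1), (22, 22)}; affine count = 20; |E(F_23)| = 21.

Discriminant check: Δ ∝ 4a³ + 27b² = 4·8³ + 27·10² = 4·512 + 27·100 ≡ 10 (mod 23). Nonzero ⇒ E is nonsingular.
For each x ∈ F_23, compute rhs = x³ + 8·x + 10 mod 23, then count y ∈ F_23 with y² ≡ rhs.
  x = 0: rhs = 10, matching y values: none (0 points).
  x = 1: rhs = 19, matching y values: none (0 points).
  x = 2: rhs = 11, matching y values: none (0 points).
  x = 3: rhs = 15, matching y values: none (0 points).
  x = 4: rhs = 14, matching y values: none (0 points).
  x = 5: rhs = 14, matching y values: none (0 points).
  x = 6: rhs = 21, matching y values: none (0 points).
  x = 7: rhs = 18, matching y values: 8, 15 (2 points).
  x = 8: rhs = 11, matching y values: none (0 points).
  x = 9: rhs = 6, matching y values: 11, 12 (2 points).
  x = 10: rhs = 9, matching y values: 3, 20 (2 points).
  x = 11: rhs = 3, matching y values: 7, 16 (2 points).
  x = 12: rhs = 17, matching y values: none (0 points).
  x = 13: rhs = 11, matching y values: none (0 points).
  x = 14: rhs = 14, matching y values: none (0 points).
  x = 15: rhs = 9, matching y values: 3, 20 (2 points).
  x = 16: rhs = 2, matching y values: 5, 18 (2 points).
  x = 17: rhs = 22, matching y values: none (0 points).
  x = 18: rhs = 6, matching y values: 11, 12 (2 points).
  x = 19: rhs = 6, matching y values: 11, 12 (2 points).
  x = 20: rhs = 5, matching y values: none (0 points).
  x = 21: rhs = 9, matching y values: 3, 20 (2 points).
  x = 22: rhs = 1, matching y values: 1, 22 (2 points).
Total affine count: 20.
Full point count |E(F_23)| = 20 + 1 = 21.
Hasse bound: |21 − (23+1)| = |-3| = 3 ≤ 2√23 ≈ 9.5917 ✓.


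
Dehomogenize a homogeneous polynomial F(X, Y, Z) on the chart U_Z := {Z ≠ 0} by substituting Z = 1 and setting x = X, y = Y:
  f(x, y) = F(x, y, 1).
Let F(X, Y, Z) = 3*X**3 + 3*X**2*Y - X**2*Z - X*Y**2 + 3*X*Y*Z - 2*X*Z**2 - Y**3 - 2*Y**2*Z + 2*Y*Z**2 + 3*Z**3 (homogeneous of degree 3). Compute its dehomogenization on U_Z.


f(x, y) = 3*x**3 + 3*x**2*y - x**2 - x*y**2 + 3*x*y - 2*x - y**3 - 2*y**2 + 2*y + 3

On U_Z we set Z = 1. Each monomial c·X^i·Y^j·Z^k in F becomes c·x^i·y^j·1^k = c·x^i·y^j.
Substituting Z = 1: F(X, Y, 1) = 3*x**3 + 3*x**2*y - x**2 - x*y**2 + 3*x*y - 2*x - y**3 - 2*y**2 + 2*y + 3.
Note: deg(f) ≤ deg(F) = 3; strict inequality happens when F is divisible by Z (lost terms).


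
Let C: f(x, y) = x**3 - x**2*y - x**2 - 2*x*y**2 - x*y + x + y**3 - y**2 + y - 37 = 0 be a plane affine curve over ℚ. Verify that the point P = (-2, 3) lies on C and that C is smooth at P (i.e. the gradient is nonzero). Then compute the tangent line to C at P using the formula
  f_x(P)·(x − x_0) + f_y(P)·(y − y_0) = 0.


Tangent line at P: 8*x + 44*y - 116 = 0.

Step 1: f(-2, 3) = 0, so P lies on C.
Step 2: partial derivatives
  f_x(x, y) = 3*x**2 - 2*x*y - 2*x - 2*y**2 - y + 1, f_y(x, y) = -x**2 - 4*x*y - x + 3*y**2 - 2*y + 1.
  f_x(P) = 8, f_y(P) = 44 (gradient nonzero, so P is smooth).
Step 3: tangent line at P: 8·(x − -2) + 44·(y − 3) = 0.
Expanding: 8*x + 44*y - 116 = 0.


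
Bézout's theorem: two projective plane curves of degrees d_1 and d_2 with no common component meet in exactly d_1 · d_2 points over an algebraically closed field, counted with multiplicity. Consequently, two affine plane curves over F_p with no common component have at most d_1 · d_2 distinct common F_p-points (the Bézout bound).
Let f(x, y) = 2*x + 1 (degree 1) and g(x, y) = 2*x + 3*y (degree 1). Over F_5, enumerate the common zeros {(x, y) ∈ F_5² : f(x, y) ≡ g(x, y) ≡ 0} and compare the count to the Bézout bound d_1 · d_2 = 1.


Common zeros: {(2, 2)}; count = 1; Bézout bound = 1.

deg(f) = 1, deg(g) = 1, so Bézout bound = 1.
Scan x ∈ F_5. For each x, list the y ∈ F_5 with f(x, y) ≡ 0 and those with g(x, y) ≡ 0 (mod 5); the common zeros in that column are the intersection.
  x = 0: f ≡ 0 at y ∈ ∅; g ≡ 0 at y ∈ {0}; common: ∅.
  x = 1: f ≡ 0 at y ∈ ∅; g ≡ 0 at y ∈ {1}; common: ∅.
  x = 2: f ≡ 0 at y ∈ {0, 1, 2, 3, 4}; g ≡ 0 at y ∈ {2}; common: {2}.
  x = 3: f ≡ 0 at y ∈ ∅; g ≡ 0 at y ∈ {3}; common: ∅.
  x = 4: f ≡ 0 at y ∈ ∅; g ≡ 0 at y ∈ {4}; common: ∅.
Collecting: common zeros = {(2, 2)}, so the count is 1.
Comparison with the Bézout bound: 1 ≤ 1 = deg(f)·deg(g), as expected for curves with no common component (the bound is attained).


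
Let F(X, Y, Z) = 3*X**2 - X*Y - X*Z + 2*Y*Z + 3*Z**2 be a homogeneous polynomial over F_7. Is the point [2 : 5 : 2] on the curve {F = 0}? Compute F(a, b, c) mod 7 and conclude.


F(2,5,2) ≡ 2 (mod 7); P is NOT on the curve.

Evaluate F(2, 5, 2) term-by-term (mod 7).
  3*X**2 ↦ 3·4·1·1 = 12
  -X*Y ↦ -1·2·5·1 = -10
  -X*Z ↦ -1·2·1·2 = -4
  2*Y*Z ↦ 2·1·5·2 = 20
  3*Z**2 ↦ 3·1·1·4 = 12
Sum: F(2, 5, 2) = (12) + (-10) + (-4) + (20) + (12) = 30.
Reducing mod 7: 30 ≡ 2 (mod 7).
Since F(a, b, c) ≡ 2 ≠ 0 (mod 7), P does NOT lie on the curve.


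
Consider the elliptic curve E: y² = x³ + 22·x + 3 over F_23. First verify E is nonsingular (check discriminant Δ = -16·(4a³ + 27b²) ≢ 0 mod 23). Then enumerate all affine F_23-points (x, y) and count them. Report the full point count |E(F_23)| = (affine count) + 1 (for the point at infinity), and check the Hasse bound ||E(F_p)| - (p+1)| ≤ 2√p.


Affine points = {(0, 7), (0, 16), (1, 7), (1, 16), (2, 3), (2, 20), (3, 2), (3, 21), (5, 10), (5, 13), (6, 11), (6, 12), (8, 1), (8, 22), (10, 2), (10, 21), (11, 9), (11, 14), (13, 5), (13, 18), (16, 9), (16, 14), (17, 0), (19, 9), (19, 14), (20, 5), (20, 18), (22, 7), (22, 16)}; affine count = 29; |E(F_23)| = 30.

Discriminant check: Δ ∝ 4a³ + 27b² = 4·22³ + 27·3² = 4·10648 + 27·9 ≡ 9 (mod 23). Nonzero ⇒ E is nonsingular.
For each x ∈ F_23, compute rhs = x³ + 22·x + 3 mod 23, then count y ∈ F_23 with y² ≡ rhs.
  x = 0: rhs = 3, matching y values: 7, 16 (2 points).
  x = 1: rhs = 3, matching y values: 7, 16 (2 points).
  x = 2: rhs = 9, matching y values: 3, 20 (2 points).
  x = 3: rhs = 4, matching y values: 2, 21 (2 points).
  x = 4: rhs = 17, matching y values: none (0 points).
  x = 5: rhs = 8, matching y values: 10, 13 (2 points).
  x = 6: rhs = 6, matching y values: 11, 12 (2 points).
  x = 7: rhs = 17, matching y values: none (0 points).
  x = 8: rhs = 1, matching y values: 1, 22 (2 points).
  x = 9: rhs = 10, matching y values: none (0 points).
  x = 10: rhs = 4, matching y values: 2, 21 (2 points).
  x = 11: rhs = 12, matching y values: 9, 14 (2 points).
  x = 12: rhs = 17, matching y values: none (0 points).
  x = 13: rhs = 2, matching y values: 5, 18 (2 points).
  x = 14: rhs = 19, matching y values: none (0 points).
  x = 15: rhs = 5, matching y values: none (0 points).
  x = 16: rhs = 12, matching y values: 9, 14 (2 points).
  x = 17: rhs = 0, matching y values: 0 (1 points).
  x = 18: rhs = 21, matching y values: none (0 points).
  x = 19: rhs = 12, matching y values: 9, 14 (2 points).
  x = 20: rhs = 2, matching y values: 5, 18 (2 points).
  x = 21: rhs = 20, matching y values: none (0 points).
  x = 22: rhs = 3, matching y values: 7, 16 (2 points).
Total affine count: 29.
Full point count |E(F_23)| = 29 + 1 = 30.
Hasse bound: |30 − (23+1)| = |6| = 6 ≤ 2√23 ≈ 9.5917 ✓.


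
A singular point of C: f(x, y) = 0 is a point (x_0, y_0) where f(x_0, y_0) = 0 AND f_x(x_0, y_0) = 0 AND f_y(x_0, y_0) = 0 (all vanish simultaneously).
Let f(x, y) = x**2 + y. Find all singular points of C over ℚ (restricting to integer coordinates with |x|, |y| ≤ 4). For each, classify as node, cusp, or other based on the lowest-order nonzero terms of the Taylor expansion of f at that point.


No singular points in the scanned grid; C is smooth there.

Compute partial derivatives:
  f_x = 2*x.
  f_y = 1.
f_y = 1 is a nonzero constant, so f_y never vanishes: no point (x, y) can satisfy f = f_x = f_y = 0. In particular no (x, y) ∈ {−4, ..., 4}² is singular; the curve is smooth.


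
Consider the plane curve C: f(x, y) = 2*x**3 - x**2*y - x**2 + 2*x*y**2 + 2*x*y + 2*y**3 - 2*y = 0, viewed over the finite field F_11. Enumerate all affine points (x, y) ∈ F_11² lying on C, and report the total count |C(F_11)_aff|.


Affine F_11-points: {(0, 0), (0, 1), (0, 10), (2, 5), (2, 7), (2, 8), (3, 7), (5, 1), (6, 0), (6, 8), (7, 1), (8, 4), (10, 7)}; count = 13.

For each of the 121 pairs (x, y) ∈ F_11², evaluate f(x, y) mod 11. Record the zeros.
  x = 0: [0↦0, 1↦0, 2↦1, 3↦4, 4↦10, 5↦9, 6↦2, 7↦1, 8↦7, 9↦10, 10↦0]  zeros at y ∈ {0, 1, 10}
  x = 1: [0↦1, 1↦4, 2↦1, 3↦4, 4↦3, 5↦10, 6↦4, 7↦8, 8↦1, 9↦6, 10↦2]  zeros at y ∈ ∅
  x = 2: [0↦1, 1↦5, 2↦7, 3↦8, 4↦9, 5↦0, 6↦4, 7↦0, 8↦0, 9↦5, 10↦5]  zeros at y ∈ {5, 7, 8}
  x = 3: [0↦1, 1↦4, 2↦9, 3↦6, 4↦7, 5↦2, 6↦3, 7↦0, 8↦5, 9↦8, 10↦10]  zeros at y ∈ {7}
  x = 4: [0↦2, 1↦2, 2↦8, 3↦10, 4↦9, 5↦6, 6↦2, 7↦9, 8↦6, 9↦5, 10↦7]  zeros at y ∈ ∅
  x = 5: [0↦5, 1↦0, 2↦5, 3↦10, 4↦5, 5↦2, 6↦2, 7↦6, 8↦4, 9↦8, 10↦8]  zeros at y ∈ {1}
  x = 6: [0↦0, 1↦10, 2↦1, 3↦7, 4↦7, 5↦2, 6↦4, 7↦3, 8↦0, 9↦7, 10↦3]  zeros at y ∈ {0, 8}
  x = 7: [0↦10, 1↦0, 2↦8, 3↦2, 4↦5, 5↦7, 6↦9, 7↦1, 8↦6, 9↦3, 10↦4]  zeros at y ∈ {1}
  x = 8: [0↦3, 1↦4, 2↦5, 3↦7, 4↦0, 5↦7, 6↦7, 7↦1, 8↦1, 9↦8, 10↦1]  zeros at y ∈ {4}
  x = 9: [0↦2, 1↦1, 2↦4, 3↦1, 4↦4, 5↦3, 6↦10, 7↦4, 8↦8, 9↦1, 10↦6]  zeros at y ∈ ∅
  x = 10: [0↦8, 1↦3, 2↦6, 3↦7, 4↦7, 5↦7, 6↦8, 7↦0, 8↦6, 9↦5, 10↦9]  zeros at y ∈ {7}
Collecting zeros: affine points = {(0, 0), (0, 1), (0, 10), (2, 5), (2, 7), (2, 8), (3, 7), (5, 1), (6, 0), (6, 8), (7, 1), (8, 4), (10, 7)}.
Total count |C(F_11)_aff| = 13.


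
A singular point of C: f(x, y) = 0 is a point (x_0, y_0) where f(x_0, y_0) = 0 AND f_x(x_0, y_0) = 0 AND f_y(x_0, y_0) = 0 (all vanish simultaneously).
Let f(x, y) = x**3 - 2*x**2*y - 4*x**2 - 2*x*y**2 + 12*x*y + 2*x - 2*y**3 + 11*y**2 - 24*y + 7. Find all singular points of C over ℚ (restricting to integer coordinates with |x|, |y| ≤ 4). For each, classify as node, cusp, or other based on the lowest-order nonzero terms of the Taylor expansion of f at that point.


Singular points: {(2, 1)}; classification: cusp.

Compute partial derivatives:
  f_x = 3*x**2 - 4*x*y - 8*x - 2*y**2 + 12*y + 2.
  f_y = -2*x**2 - 4*x*y + 12*x - 6*y**2 + 22*y - 24.
Scan x_0 ∈ {−4, ..., 4}. For each x_0, f_y(x_0, y) is a polynomial in y; find its integer roots y ∈ {−4, ..., 4}, then test f_x and f at those candidates.
  x = -4: f_y(-4, y) = -6*y**2 + 38*y - 104; no integer root y with |y| ≤ 4.
  x = -3: f_y(-3, y) = -6*y**2 + 34*y - 78; no integer root y with |y| ≤ 4.
  x = -2: f_y(-2, y) = -6*y**2 + 30*y - 56; no integer root y with |y| ≤ 4.
  x = -1: f_y(-1, y) = -6*y**2 + 26*y - 38; no integer root y with |y| ≤ 4.
  x = 0: f_y(0, y) = -6*y**2 + 22*y - 24; no integer root y with |y| ≤ 4.
  x = 1: f_y(1, y) = -6*y**2 + 18*y - 14; no integer root y with |y| ≤ 4.
  x = 2: f_y(2, y) = -6*y**2 + 14*y - 8; vanishes at y ∈ {1}. (2, 1): f_x = 0, f = 0 — SINGULAR.
  x = 3: f_y(3, y) = -6*y**2 + 10*y - 6; no integer root y with |y| ≤ 4.
  x = 4: f_y(4, y) = -6*y**2 + 6*y - 8; no integer root y with |y| ≤ 4.
Only singular point on the grid: (2, 1).
Classify: substitute x = 2 + u, y = 1 + v and expand: f = u**3 - 2*u**2*v - 2*u*v**2 - 2*v**3 + v**2.
No constant or linear terms (consistent with a singular point). Quadratic part: v**2. Cubic part: u**3 - 2*u**2*v - 2*u*v**2 - 2*v**3.
The quadratic part v**2 is a perfect square, so there is a single (double) tangent line v = 0, i.e. y = 1. Restricting the cubic part to that line (v = 0) leaves u**3 ≠ 0, so f is not divisible by v and the branch is v² ≈ -u**3 to lowest order — this is a cusp.
Classification: cusp.


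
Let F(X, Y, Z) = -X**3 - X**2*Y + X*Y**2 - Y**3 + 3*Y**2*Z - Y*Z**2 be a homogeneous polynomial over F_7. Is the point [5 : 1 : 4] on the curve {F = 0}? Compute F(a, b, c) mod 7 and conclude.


F(5,1,4) ≡ 4 (mod 7); P is NOT on the curve.

Evaluate F(5, 1, 4) term-by-term (mod 7).
  -X**3 ↦ -1·125·1·1 = -125
  -X**2*Y ↦ -1·25·1·1 = -25
  X*Y**2 ↦ 1·5·1·1 = 5
  -Y**3 ↦ -1·1·1·1 = -1
  3*Y**2*Z ↦ 3·1·1·4 = 12
  -Y*Z**2 ↦ -1·1·1·16 = -16
Sum: F(5, 1, 4) = (-125) + (-25) + (5) + (-1) + (12) + (-16) = -150.
Reducing mod 7: -150 ≡ 4 (mod 7).
Since F(a, b, c) ≡ 4 ≠ 0 (mod 7), P does NOT lie on the curve.


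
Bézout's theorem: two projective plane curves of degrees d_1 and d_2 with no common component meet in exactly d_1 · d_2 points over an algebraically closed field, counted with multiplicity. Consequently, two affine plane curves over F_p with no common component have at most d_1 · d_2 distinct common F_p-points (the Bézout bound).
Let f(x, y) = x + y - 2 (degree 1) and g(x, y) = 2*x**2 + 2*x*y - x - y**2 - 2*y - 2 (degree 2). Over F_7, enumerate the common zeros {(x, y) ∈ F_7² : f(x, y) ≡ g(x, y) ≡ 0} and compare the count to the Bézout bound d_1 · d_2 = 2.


Common zeros: ∅; count = 0; Bézout bound = 2.

deg(f) = 1, deg(g) = 2, so Bézout bound = 2.
Scan x ∈ F_7. For each x, list the y ∈ F_7 with f(x, y) ≡ 0 and those with g(x, y) ≡ 0 (mod 7); the common zeros in that column are the intersection.
  x = 0: f ≡ 0 at y ∈ {2}; g ≡ 0 at y ∈ ∅; common: ∅.
  x = 1: f ≡ 0 at y ∈ {1}; g ≡ 0 at y ∈ ∅; common: ∅.
  x = 2: f ≡ 0 at y ∈ {0}; g ≡ 0 at y ∈ ∅; common: ∅.
  x = 3: f ≡ 0 at y ∈ {6}; g ≡ 0 at y ∈ ∅; common: ∅.
  x = 4: f ≡ 0 at y ∈ {5}; g ≡ 0 at y ∈ {3}; common: ∅.
  x = 5: f ≡ 0 at y ∈ {4}; g ≡ 0 at y ∈ ∅; common: ∅.
  x = 6: f ≡ 0 at y ∈ {3}; g ≡ 0 at y ∈ ∅; common: ∅.
Collecting: common zeros = ∅, so the count is 0.
Comparison with the Bézout bound: 0 ≤ 2 = deg(f)·deg(g), as expected for curves with no common component (the affine F_7-count falls short of the bound because intersections may lie at infinity, over extension fields, or carry multiplicity).


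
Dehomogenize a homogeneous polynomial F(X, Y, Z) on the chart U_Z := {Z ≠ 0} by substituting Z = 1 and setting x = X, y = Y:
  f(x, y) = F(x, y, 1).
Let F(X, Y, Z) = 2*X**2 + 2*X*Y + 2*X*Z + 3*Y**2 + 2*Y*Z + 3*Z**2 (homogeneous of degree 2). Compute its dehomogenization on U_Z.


f(x, y) = 2*x**2 + 2*x*y + 2*x + 3*y**2 + 2*y + 3

On U_Z we set Z = 1. Each monomial c·X^i·Y^j·Z^k in F becomes c·x^i·y^j·1^k = c·x^i·y^j.
Substituting Z = 1: F(X, Y, 1) = 2*x**2 + 2*x*y + 2*x + 3*y**2 + 2*y + 3.
Note: deg(f) ≤ deg(F) = 2; strict inequality happens when F is divisible by Z (lost terms).


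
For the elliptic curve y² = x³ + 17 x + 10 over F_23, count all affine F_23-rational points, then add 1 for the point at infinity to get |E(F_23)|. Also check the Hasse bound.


Affine points = {(2, 11), (2, 12), (4, 2), (4, 21), (5, 6), (5, 17), (6, 11), (6, 12), (7, 9), (7, 14), (9, 8), (9, 15), (13, 6), (13, 17), (14, 5), (14, 18), (15, 11), (15, 12), (16, 10), (16, 13), (19, 4), (19, 19), (20, 1), (20, 22)}; affine count = 24; |E(F_23)| = 25.

Discriminant check: Δ ∝ 4a³ + 27b² = 4·17³ + 27·10² = 4·4913 + 27·100 ≡ 19 (mod 23). Nonzero ⇒ E is nonsingular.
For each x ∈ F_23, compute rhs = x³ + 17·x + 10 mod 23, then count y ∈ F_23 with y² ≡ rhs.
  x = 0: rhs = 10, matching y values: none (0 points).
  x = 1: rhs = 5, matching y values: none (0 points).
  x = 2: rhs = 6, matching y values: 11, 12 (2 points).
  x = 3: rhs = 19, matching y values: none (0 points).
  x = 4: rhs = 4, matching y values: 2, 21 (2 points).
  x = 5: rhs = 13, matching y values: 6, 17 (2 points).
  x = 6: rhs = 6, matching y values: 11, 12 (2 points).
  x = 7: rhs = 12, matching y values: 9, 14 (2 points).
  x = 8: rhs = 14, matching y values: none (0 points).
  x = 9: rhs = 18, matching y values: 8, 15 (2 points).
  x = 10: rhs = 7, matching y values: none (0 points).
  x = 11: rhs = 10, matching y values: none (0 points).
  x = 12: rhs = 10, matching y values: none (0 points).
  x = 13: rhs = 13, matching y values: 6, 17 (2 points).
  x = 14: rhs = 2, matching y values: 5, 18 (2 points).
  x = 15: rhs = 6, matching y values: 11, 12 (2 points).
  x = 16: rhs = 8, matching y values: 10, 13 (2 points).
  x = 17: rhs = 14, matching y values: none (0 points).
  x = 18: rhs = 7, matching y values: none (0 points).
  x = 19: rhs = 16, matching y values: 4, 19 (2 points).
  x = 20: rhs = 1, matching y values: 1, 22 (2 points).
  x = 21: rhs = 14, matching y values: none (0 points).
  x = 22: rhs = 15, matching y values: none (0 points).
Total affine count: 24.
Full point count |E(F_23)| = 24 + 1 = 25.
Hasse bound: |25 − (23+1)| = |1| = 1 ≤ 2√23 ≈ 9.5917 ✓.


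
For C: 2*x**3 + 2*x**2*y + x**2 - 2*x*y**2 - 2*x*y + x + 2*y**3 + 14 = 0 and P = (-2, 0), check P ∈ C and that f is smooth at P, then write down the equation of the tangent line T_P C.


Tangent line at P: 21*x + 12*y + 42 = 0.

Step 1: f(-2, 0) = 0, so P lies on C.
Step 2: partial derivatives
  f_x(x, y) = 6*x**2 + 4*x*y + 2*x - 2*y**2 - 2*y + 1, f_y(x, y) = 2*x**2 - 4*x*y - 2*x + 6*y**2.
  f_x(P) = 21, f_y(P) = 12 (gradient nonzero, so P is smooth).
Step 3: tangent line at P: 21·(x − -2) + 12·(y − 0) = 0.
Expanding: 21*x + 12*y + 42 = 0.


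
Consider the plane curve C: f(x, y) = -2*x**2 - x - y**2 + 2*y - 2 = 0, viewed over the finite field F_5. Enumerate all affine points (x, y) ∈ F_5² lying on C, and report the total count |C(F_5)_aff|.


Affine F_5-points: {(0, 3), (0, 4), (1, 0), (1, 2), (2, 3), (2, 4)}; count = 6.

For each of the 25 pairs (x, y) ∈ F_5², evaluate f(x, y) mod 5. Record the zeros.
  x = 0: [0↦3, 1↦4, 2↦3, 3↦0, 4↦0]  zeros at y ∈ {3, 4}
  x = 1: [0↦0, 1↦1, 2↦0, 3↦2, 4↦2]  zeros at y ∈ {0, 2}
  x = 2: [0↦3, 1↦4, 2↦3, 3↦0, 4↦0]  zeros at y ∈ {3, 4}
  x = 3: [0↦2, 1↦3, 2↦2, 3↦4, 4↦4]  zeros at y ∈ ∅
  x = 4: [0↦2, 1↦3, 2↦2, 3↦4, 4↦4]  zeros at y ∈ ∅
Collecting zeros: affine points = {(0, 3), (0, 4), (1, 0), (1, 2), (2, 3), (2, 4)}.
Total count |C(F_5)_aff| = 6.


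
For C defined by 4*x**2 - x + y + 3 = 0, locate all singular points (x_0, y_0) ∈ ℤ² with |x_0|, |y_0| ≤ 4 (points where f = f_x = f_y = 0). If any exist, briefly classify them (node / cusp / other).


No singular points in the scanned grid; C is smooth there.

Compute partial derivatives:
  f_x = 8*x - 1.
  f_y = 1.
f_y = 1 is a nonzero constant, so f_y never vanishes: no point (x, y) can satisfy f = f_x = f_y = 0. In particular no (x, y) ∈ {−4, ..., 4}² is singular; the curve is smooth.


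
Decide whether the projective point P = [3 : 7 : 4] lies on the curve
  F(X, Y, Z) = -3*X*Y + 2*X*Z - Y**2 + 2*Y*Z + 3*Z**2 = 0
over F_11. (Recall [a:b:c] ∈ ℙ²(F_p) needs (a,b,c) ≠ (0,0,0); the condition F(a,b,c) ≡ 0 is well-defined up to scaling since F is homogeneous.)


F(3,7,4) ≡ 5 (mod 11); P is NOT on the curve.

Evaluate F(3, 7, 4) term-by-term (mod 11).
  -3*X*Y ↦ -3·3·7·1 = -63
  2*X*Z ↦ 2·3·1·4 = 24
  -Y**2 ↦ -1·1·49·1 = -49
  2*Y*Z ↦ 2·1·7·4 = 56
  3*Z**2 ↦ 3·1·1·16 = 48
Sum: F(3, 7, 4) = (-63) + (24) + (-49) + (56) + (48) = 16.
Reducing mod 11: 16 ≡ 5 (mod 11).
Since F(a, b, c) ≡ 5 ≠ 0 (mod 11), P does NOT lie on the curve.


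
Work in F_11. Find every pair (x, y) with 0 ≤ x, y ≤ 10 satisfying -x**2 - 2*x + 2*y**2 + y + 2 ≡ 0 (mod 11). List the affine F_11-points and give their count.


Affine F_11-points: {(1, 6), (1, 10), (2, 7), (2, 9), (4, 0), (4, 5), (5, 0), (5, 5), (7, 7), (7, 9), (8, 6), (8, 10)}; count = 12.

For each of the 121 pairs (x, y) ∈ F_11², evaluate f(x, y) mod 11. Record the zeros.
  x = 0: [0↦2, 1↦5, 2↦1, 3↦1, 4↦5, 5↦2, 6↦3, 7↦8, 8↦6, 9↦8, 10↦3]  zeros at y ∈ ∅
  x = 1: [0↦10, 1↦2, 2↦9, 3↦9, 4↦2, 5↦10, 6↦0, 7↦5, 8↦3, 9↦5, 10↦0]  zeros at y ∈ {6, 10}
  x = 2: [0↦5, 1↦8, 2↦4, 3↦4, 4↦8, 5↦5, 6↦6, 7↦0, 8↦9, 9↦0, 10↦6]  zeros at y ∈ {7, 9}
  x = 3: [0↦9, 1↦1, 2↦8, 3↦8, 4↦1, 5↦9, 6↦10, 7↦4, 8↦2, 9↦4, 10↦10]  zeros at y ∈ ∅
  x = 4: [0↦0, 1↦3, 2↦10, 3↦10, 4↦3, 5↦0, 6↦1, 7↦6, 8↦4, 9↦6, 10↦1]  zeros at y ∈ {0, 5}
  x = 5: [0↦0, 1↦3, 2↦10, 3↦10, 4↦3, 5↦0, 6↦1, 7↦6, 8↦4, 9↦6, 10↦1]  zeros at y ∈ {0, 5}
  x = 6: [0↦9, 1↦1, 2↦8, 3↦8, 4↦1, 5↦9, 6↦10, 7↦4, 8↦2, 9↦4, 10↦10]  zeros at y ∈ ∅
  x = 7: [0↦5, 1↦8, 2↦4, 3↦4, 4↦8, 5↦5, 6↦6, 7↦0, 8↦9, 9↦0, 10↦6]  zeros at y ∈ {7, 9}
  x = 8: [0↦10, 1↦2, 2↦9, 3↦9, 4↦2, 5↦10, 6↦0, 7↦5, 8↦3, 9↦5, 10↦0]  zeros at y ∈ {6, 10}
  x = 9: [0↦2, 1↦5, 2↦1, 3↦1, 4↦5, 5↦2, 6↦3, 7↦8, 8↦6, 9↦8, 10↦3]  zeros at y ∈ ∅
  x = 10: [0↦3, 1↦6, 2↦2, 3↦2, 4↦6, 5↦3, 6↦4, 7↦9, 8↦7, 9↦9, 10↦4]  zeros at y ∈ ∅
Collecting zeros: affine points = {(1, 6), (1, 10), (2, 7), (2, 9), (4, 0), (4, 5), (5, 0), (5, 5), (7, 7), (7, 9), (8, 6), (8, 10)}.
Total count |C(F_11)_aff| = 12.
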